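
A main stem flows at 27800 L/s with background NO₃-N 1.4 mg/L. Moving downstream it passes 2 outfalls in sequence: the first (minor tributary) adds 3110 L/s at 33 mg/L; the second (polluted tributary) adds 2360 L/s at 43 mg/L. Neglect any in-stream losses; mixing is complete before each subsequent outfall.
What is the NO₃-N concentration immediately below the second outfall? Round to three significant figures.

Below outfall 1: Q → 30910 L/s, C = (27800·1.400 + 3110·33.00)/30910 = 4.579 mg/L.
Below outfall 2: Q → 33270 L/s, C = (30910·4.579 + 2360·43.00)/33270 = 7.305 mg/L.

7.30 mg/L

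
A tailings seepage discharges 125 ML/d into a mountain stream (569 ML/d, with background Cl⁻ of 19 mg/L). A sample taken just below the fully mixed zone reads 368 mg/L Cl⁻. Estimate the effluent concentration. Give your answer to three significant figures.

1960 mg/L

Mass balance: 569.0·19.00 + 125.0·Cₑ = 694.0·368.0
→ Cₑ = (694.0·368.0 − 569.0·19.00) / 125.0 = 1957 mg/L.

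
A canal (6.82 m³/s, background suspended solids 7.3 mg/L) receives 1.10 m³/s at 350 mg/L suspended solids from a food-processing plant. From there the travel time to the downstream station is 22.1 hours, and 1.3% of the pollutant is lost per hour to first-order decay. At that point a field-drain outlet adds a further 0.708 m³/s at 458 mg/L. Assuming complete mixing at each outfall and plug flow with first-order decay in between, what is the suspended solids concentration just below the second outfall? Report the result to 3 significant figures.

75.3 mg/L

Conservation of mass: C = (6.820·7.300 + 1.100·350.0) / 7.920 = 434.8/7.920 = 54.90 mg/L; combined flow 7.920 m³/s.
1.3%/h lost → k = −ln(1 − 0.013) = 0.01309 h⁻¹.
First-order decay: C = 54.90·exp(−k·t) = 54.90·0.7489 = 41.11 mg/L.
At the second outfall, C = (7.920·41.11 + 0.7080·458.0) / (7.920 + 0.7080) = 75.32 mg/L.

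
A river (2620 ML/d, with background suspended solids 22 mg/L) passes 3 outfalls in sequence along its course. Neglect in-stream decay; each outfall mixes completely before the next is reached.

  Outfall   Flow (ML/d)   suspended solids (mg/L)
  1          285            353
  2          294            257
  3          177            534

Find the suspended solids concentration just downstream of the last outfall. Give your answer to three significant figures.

After outfall 1: Q = 2620 + 285.0 = 2905 ML/d; C = (2620·22.00 + 285.0·353.0)/2905 = 54.47 mg/L.
After outfall 2: Q = 2905 + 294.0 = 3199 ML/d; C = (2905·54.47 + 294.0·257.0)/3199 = 73.09 mg/L.
After outfall 3: Q = 3199 + 177.0 = 3376 ML/d; C = (3199·73.09 + 177.0·534.0)/3376 = 97.25 mg/L.

97.3 mg/L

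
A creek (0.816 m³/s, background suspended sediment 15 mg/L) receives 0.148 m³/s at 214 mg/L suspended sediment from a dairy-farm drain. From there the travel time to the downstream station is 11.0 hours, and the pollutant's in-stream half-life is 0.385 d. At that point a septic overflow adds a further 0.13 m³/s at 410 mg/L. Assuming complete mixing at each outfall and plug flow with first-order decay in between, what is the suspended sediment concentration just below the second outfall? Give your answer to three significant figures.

Conservation of mass: C = (0.8160·15.00 + 0.1480·214.0) / 0.9640 = 43.91/0.9640 = 45.55 mg/L; combined flow 0.9640 m³/s.
Half-life 0.385 d → k = ln 2 / 0.385 = 1.800 d⁻¹.
Decay over the reach: 45.55·exp(−kt) = 45.55·0.4382 = 19.96 mg/L.
At the second outfall, C = (0.9640·19.96 + 0.1300·410.0) / (0.9640 + 0.1300) = 66.31 mg/L.

66.3 mg/L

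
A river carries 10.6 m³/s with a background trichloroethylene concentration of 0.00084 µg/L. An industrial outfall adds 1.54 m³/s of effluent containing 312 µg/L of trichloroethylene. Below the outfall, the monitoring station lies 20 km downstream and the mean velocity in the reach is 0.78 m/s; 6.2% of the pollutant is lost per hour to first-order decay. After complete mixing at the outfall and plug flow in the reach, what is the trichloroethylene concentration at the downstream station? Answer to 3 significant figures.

25.1 µg/L

Conservation of mass: C = (10.60·0.0008400 + 1.540·312.0) / 12.14 = 480.5/12.14 = 39.58 µg/L.
Travel time t = 20·1000 / 0.78 = 25640 s = 7.123 h.
6.2%/h lost → k = −ln(1 − 0.062) = 0.06401 h⁻¹.
Decay over the reach: 39.58·exp(−kt) = 39.58·0.6339 = 25.09 µg/L.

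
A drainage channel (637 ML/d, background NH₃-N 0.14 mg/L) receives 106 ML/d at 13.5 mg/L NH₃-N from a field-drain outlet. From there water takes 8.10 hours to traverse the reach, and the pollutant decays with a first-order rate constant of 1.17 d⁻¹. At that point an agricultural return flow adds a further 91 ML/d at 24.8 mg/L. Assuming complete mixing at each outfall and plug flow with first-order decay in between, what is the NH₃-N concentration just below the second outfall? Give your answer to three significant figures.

After mixing, C = (637.0·0.1400 + 106.0·13.50) / 743.0 = 1520/743.0 = 2.046 mg/L; combined flow 743.0 ML/d.
After decay, C = 2.046 × e^(−kt) = 2.046 × 0.6738 = 1.379 mg/L.
At the second outfall, C = (743.0·1.379 + 91.00·24.80) / (743.0 + 91.00) = 3.934 mg/L.

3.93 mg/L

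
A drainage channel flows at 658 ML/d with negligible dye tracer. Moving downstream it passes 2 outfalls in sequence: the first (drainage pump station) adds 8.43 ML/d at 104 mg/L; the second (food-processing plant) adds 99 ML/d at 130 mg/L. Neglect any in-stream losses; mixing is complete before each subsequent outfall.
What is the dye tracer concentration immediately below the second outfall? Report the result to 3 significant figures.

18.0 mg/L

Below outfall 1: Q → 666.4 ML/d, C = (658.0·0 + 8.430·104.0)/666.4 = 1.316 mg/L.
Below outfall 2: Q → 765.4 ML/d, C = (666.4·1.316 + 99.00·130.0)/765.4 = 17.96 mg/L.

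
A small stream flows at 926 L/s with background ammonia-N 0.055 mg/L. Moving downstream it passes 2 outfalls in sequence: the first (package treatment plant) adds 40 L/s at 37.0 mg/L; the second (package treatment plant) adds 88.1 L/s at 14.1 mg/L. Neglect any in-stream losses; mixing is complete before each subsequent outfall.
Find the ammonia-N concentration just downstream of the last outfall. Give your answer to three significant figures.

After outfall 1: Q = 926.0 + 40.00 = 966.0 L/s; C = (926.0·0.05500 + 40.00·37.00)/966.0 = 1.585 mg/L.
After outfall 2: Q = 966.0 + 88.10 = 1054 L/s; C = (966.0·1.585 + 88.10·14.10)/1054 = 2.631 mg/L.

2.63 mg/L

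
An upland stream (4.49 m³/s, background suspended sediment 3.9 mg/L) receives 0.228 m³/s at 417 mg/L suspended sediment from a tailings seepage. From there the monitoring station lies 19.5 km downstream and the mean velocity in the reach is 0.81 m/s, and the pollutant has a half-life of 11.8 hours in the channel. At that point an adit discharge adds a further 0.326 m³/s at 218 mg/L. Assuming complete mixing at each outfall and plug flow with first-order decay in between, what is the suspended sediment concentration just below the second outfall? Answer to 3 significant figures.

After mixing, C = (4.490·3.900 + 0.2280·417.0) / 4.718 = 112.6/4.718 = 23.86 mg/L; combined flow 4.718 m³/s.
Travel time t = 19.5·1000 / 0.81 = 24070 s = 6.687 h.
Half-life 11.8 h → k = ln 2 / 11.8 = 0.05874 h⁻¹ = 1.410 d⁻¹.
First-order decay: C = 23.86·exp(−k·t) = 23.86·0.6752 = 16.11 mg/L.
At the second outfall, C = (4.718·16.11 + 0.3260·218.0) / (4.718 + 0.3260) = 29.16 mg/L.

29.2 mg/L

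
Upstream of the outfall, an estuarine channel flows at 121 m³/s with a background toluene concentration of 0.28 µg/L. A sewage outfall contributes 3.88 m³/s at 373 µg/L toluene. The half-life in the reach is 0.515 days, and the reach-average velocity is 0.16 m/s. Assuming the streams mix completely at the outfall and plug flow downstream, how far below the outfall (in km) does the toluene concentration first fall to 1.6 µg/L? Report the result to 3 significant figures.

20.6 km

Conservation of mass: C = (121.0·0.2800 + 3.880·373.0) / 124.9 = 1481/124.9 = 11.86 µg/L.
Half-life 0.515 d → k = ln 2 / 0.515 = 1.346 d⁻¹.
Set 11.86·exp(−k·t) = 1.6 → t = ln(11.86/1.6)/k = 128600 s = 35.72 h.
Distance = v·t = 0.16·128600 = 20570 m = 20.57 km.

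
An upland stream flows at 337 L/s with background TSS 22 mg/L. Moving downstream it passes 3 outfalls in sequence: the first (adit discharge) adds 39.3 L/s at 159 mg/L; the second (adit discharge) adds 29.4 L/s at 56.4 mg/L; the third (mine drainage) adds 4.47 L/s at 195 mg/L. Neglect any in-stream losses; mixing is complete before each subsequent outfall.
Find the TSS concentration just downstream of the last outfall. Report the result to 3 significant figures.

After outfall 1: Q = 337.0 + 39.30 = 376.3 L/s; C = (337.0·22.00 + 39.30·159.0)/376.3 = 36.31 mg/L.
After outfall 2: Q = 376.3 + 29.40 = 405.7 L/s; C = (376.3·36.31 + 29.40·56.40)/405.7 = 37.76 mg/L.
After outfall 3: Q = 405.7 + 4.470 = 410.2 L/s; C = (405.7·37.76 + 4.470·195.0)/410.2 = 39.48 mg/L.

39.5 mg/L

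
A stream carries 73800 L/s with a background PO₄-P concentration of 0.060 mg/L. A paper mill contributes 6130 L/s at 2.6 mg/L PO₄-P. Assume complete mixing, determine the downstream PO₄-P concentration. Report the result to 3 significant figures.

0.255 mg/L

Mixed concentration C = ΣQC/ΣQ = (73800·0.06000 + 6130·2.600) / 79930 = 20370/79930 = 0.2548 mg/L.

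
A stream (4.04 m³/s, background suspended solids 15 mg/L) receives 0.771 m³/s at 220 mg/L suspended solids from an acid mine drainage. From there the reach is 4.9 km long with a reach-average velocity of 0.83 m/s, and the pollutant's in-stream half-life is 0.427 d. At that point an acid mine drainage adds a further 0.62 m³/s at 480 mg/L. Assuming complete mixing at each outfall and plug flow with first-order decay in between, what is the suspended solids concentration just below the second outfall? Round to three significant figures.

Mixed concentration C = ΣQC/ΣQ = (4.040·15.00 + 0.7710·220.0) / 4.811 = 230.2/4.811 = 47.85 mg/L; combined flow 4.811 m³/s.
Travel time t = 4.9·1000 / 0.83 = 5904 s = 1.640 h.
Half-life 0.427 d → k = ln 2 / 0.427 = 1.623 d⁻¹.
Decay over the reach: 47.85·exp(−kt) = 47.85·0.8950 = 42.83 mg/L.
At the second outfall, C = (4.811·42.83 + 0.6200·480.0) / (4.811 + 0.6200) = 92.74 mg/L.

92.7 mg/L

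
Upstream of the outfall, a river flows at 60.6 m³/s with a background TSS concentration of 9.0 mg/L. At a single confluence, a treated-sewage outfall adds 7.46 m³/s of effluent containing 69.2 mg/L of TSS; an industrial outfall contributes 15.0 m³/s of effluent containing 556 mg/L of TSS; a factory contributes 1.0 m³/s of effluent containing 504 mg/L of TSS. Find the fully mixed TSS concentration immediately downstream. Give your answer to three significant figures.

Flow-weighted average: C = (60.60·9.000 + 7.460·69.20 + 15.00·556.0 + 1.000·504.0) / 84.06 = 9906/84.06 = 117.8 mg/L.

118 mg/L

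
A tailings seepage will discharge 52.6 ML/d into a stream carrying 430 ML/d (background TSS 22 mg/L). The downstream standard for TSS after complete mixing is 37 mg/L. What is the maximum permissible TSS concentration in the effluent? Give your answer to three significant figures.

At the limit, (Qr·Cr + Qe·Cₑ)/(Qr + Qe) = 37:
Cₑ = (482.6·37 − 430.0·22.00) / 52.60 = 159.6 mg/L.

160 mg/L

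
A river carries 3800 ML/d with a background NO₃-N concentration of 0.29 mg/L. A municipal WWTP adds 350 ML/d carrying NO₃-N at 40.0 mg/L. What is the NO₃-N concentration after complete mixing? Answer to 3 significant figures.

3.64 mg/L

Mixed concentration C = ΣQC/ΣQ = (3800·0.2900 + 350.0·40.00) / 4150 = 15100/4150 = 3.639 mg/L.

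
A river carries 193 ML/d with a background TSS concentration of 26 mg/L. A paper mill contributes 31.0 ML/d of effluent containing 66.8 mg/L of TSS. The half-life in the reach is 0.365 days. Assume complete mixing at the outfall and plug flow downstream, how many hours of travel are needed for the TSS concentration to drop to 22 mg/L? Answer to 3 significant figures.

4.59 h

Conservation of mass: C = (193.0·26.00 + 31.00·66.80) / 224.0 = 7089/224.0 = 31.65 mg/L.
Half-life 0.365 d → k = ln 2 / 0.365 = 1.899 d⁻¹.
31.65·exp(−k·t) = 22 → t = ln(31.65/22)/k = 16540 s = 4.595 h.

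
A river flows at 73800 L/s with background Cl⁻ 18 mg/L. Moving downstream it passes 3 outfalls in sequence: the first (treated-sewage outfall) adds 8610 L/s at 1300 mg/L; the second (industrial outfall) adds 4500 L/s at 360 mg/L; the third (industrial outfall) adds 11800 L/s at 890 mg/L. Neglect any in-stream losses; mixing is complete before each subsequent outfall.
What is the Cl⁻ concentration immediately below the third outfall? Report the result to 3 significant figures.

250 mg/L

Outfall 1: combined Q = 82410 L/s; C = (73800·18.00 + 8610·1300)/82410 = 151.9 mg/L.
Outfall 2: combined Q = 86910 L/s; C = (82410·151.9 + 4500·360.0)/86910 = 162.7 mg/L.
Outfall 3: combined Q = 98710 L/s; C = (86910·162.7 + 11800·890.0)/98710 = 249.7 mg/L.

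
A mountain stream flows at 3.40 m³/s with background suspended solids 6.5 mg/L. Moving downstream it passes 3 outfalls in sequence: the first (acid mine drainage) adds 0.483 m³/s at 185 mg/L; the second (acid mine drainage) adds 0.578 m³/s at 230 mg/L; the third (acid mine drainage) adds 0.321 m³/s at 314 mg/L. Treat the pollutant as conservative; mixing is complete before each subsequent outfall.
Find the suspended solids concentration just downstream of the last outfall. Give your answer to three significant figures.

Below outfall 1: Q → 3.883 m³/s, C = (3.400·6.500 + 0.4830·185.0)/3.883 = 28.70 mg/L.
Below outfall 2: Q → 4.461 m³/s, C = (3.883·28.70 + 0.5780·230.0)/4.461 = 54.78 mg/L.
Below outfall 3: Q → 4.782 m³/s, C = (4.461·54.78 + 0.3210·314.0)/4.782 = 72.19 mg/L.

72.2 mg/L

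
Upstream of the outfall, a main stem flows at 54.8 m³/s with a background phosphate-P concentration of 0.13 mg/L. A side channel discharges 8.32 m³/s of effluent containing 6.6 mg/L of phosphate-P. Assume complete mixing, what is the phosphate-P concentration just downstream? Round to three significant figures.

0.983 mg/L

Mass balance: C = (54.80·0.1300 + 8.320·6.600) / 63.12 = 62.04/63.12 = 0.9828 mg/L.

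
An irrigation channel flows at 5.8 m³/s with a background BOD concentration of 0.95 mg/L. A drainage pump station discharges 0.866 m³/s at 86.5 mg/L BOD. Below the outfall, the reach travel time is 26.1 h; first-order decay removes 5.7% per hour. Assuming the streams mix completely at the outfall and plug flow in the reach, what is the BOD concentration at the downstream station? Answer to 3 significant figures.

2.61 mg/L

Mixed concentration C = ΣQC/ΣQ = (5.800·0.9500 + 0.8660·86.50) / 6.666 = 80.42/6.666 = 12.06 mg/L.
5.7%/h lost → k = −ln(1 − 0.057) = 0.05869 h⁻¹.
After decay, C = 12.06 × e^(−kt) = 12.06 × 0.2161 = 2.608 mg/L.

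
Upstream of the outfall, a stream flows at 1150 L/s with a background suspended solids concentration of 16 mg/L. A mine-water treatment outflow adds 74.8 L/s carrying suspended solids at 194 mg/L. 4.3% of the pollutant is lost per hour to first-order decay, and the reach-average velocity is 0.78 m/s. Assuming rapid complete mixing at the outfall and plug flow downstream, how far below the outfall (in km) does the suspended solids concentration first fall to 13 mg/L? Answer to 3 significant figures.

46.4 km

After mixing, C = (1150·16.00 + 74.80·194.0) / 1225 = 32910/1225 = 26.87 mg/L.
4.3%/h lost → k = −ln(1 − 0.043) = 0.04395 h⁻¹.
Set 26.87·exp(−k·t) = 13 → t = ln(26.87/13)/k = 59470 s = 16.52 h.
Distance = v·t = 0.78·59470 = 46390 m = 46.39 km.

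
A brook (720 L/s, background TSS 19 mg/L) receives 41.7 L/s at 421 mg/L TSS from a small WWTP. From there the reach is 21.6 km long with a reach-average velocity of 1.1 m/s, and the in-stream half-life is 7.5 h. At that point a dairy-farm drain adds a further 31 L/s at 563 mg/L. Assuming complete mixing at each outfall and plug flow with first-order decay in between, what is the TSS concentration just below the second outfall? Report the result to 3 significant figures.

45.8 mg/L

Flow-weighted average: C = (720.0·19.00 + 41.70·421.0) / 761.7 = 31240/761.7 = 41.01 mg/L; combined flow 761.7 L/s.
Travel time t = 21.6·1000 / 1.1 = 19640 s = 5.455 h.
Half-life 7.5 h → k = ln 2 / 7.5 = 0.09242 h⁻¹ = 2.218 d⁻¹.
First-order decay: C = 41.01·exp(−k·t) = 41.01·0.6040 = 24.77 mg/L.
At the second outfall, C = (761.7·24.77 + 31.00·563.0) / (761.7 + 31.00) = 45.82 mg/L.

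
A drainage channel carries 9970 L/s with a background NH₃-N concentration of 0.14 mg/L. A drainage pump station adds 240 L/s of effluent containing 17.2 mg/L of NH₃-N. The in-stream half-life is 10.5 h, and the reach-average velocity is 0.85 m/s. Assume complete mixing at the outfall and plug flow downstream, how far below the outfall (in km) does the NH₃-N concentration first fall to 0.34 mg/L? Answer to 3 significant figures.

After mixing, C = (9970·0.1400 + 240.0·17.20) / 10210 = 5524/10210 = 0.5410 mg/L.
Half-life 10.5 h → k = ln 2 / 10.5 = 0.06601 h⁻¹ = 1.584 d⁻¹.
Set 0.5410·exp(−k·t) = 0.34 → t = ln(0.5410/0.34)/k = 25330 s = 7.037 h.
Distance = v·t = 0.85·25330 = 21530 m = 21.53 km.

21.5 km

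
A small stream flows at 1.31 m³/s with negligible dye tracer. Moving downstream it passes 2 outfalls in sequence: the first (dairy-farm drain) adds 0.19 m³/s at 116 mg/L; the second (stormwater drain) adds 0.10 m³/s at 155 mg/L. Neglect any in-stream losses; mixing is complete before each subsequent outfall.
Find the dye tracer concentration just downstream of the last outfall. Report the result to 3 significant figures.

Outfall 1: combined Q = 1.500 m³/s; C = (1.310·0 + 0.1900·116.0)/1.500 = 14.69 mg/L.
Outfall 2: combined Q = 1.600 m³/s; C = (1.500·14.69 + 0.1000·155.0)/1.600 = 23.46 mg/L.

23.5 mg/L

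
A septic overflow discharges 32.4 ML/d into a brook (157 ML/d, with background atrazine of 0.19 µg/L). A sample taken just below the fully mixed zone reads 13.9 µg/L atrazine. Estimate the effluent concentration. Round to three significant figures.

80.3 µg/L

Mass balance: 157.0·0.1900 + 32.40·Cₑ = 189.4·13.90
→ Cₑ = (189.4·13.90 − 157.0·0.1900) / 32.40 = 80.33 µg/L.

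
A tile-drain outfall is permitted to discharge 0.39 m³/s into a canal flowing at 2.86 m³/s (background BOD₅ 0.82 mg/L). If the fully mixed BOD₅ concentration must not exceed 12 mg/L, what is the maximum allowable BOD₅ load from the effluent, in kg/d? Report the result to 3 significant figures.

Mass balance at the limit: 2.860·0.8200 + 0.3900·Cₑ = 3.250·12 → Cₑ = 93.99 mg/L.
Load = 0.3900 m³/s × 93.99 g/m³ × 86 400 s/d = 3167 kg/d.

3170 kg/d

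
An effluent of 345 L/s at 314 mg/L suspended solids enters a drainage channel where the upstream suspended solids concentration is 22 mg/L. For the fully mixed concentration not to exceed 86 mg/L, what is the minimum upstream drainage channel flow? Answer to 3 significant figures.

Set C_mix = 86: (Q·22.00 + 345.0·314.0) / (Q + 345.0) = 86
→ Q = 345.0·(314.0 − 86)/(86 − 22.00) = 1229 L/s.

1230 L/s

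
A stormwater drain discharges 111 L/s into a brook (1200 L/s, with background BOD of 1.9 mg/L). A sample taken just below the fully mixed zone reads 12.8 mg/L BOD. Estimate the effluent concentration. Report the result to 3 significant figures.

Mass balance: 1200·1.900 + 111.0·Cₑ = 1311·12.80
→ Cₑ = (1311·12.80 − 1200·1.900) / 111.0 = 130.6 mg/L.

131 mg/L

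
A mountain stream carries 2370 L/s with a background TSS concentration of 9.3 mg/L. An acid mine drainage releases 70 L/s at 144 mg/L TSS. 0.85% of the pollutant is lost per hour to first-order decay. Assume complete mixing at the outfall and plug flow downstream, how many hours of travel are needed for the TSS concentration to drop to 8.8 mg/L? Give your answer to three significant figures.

47.2 h

After mixing, C = (2370·9.300 + 70.00·144.0) / 2440 = 32120/2440 = 13.16 mg/L.
0.85%/h lost → k = −ln(1 − 0.0085) = 0.008536 h⁻¹.
13.16·exp(−k·t) = 8.8 → t = ln(13.16/8.8)/k = 169900 s = 47.18 h.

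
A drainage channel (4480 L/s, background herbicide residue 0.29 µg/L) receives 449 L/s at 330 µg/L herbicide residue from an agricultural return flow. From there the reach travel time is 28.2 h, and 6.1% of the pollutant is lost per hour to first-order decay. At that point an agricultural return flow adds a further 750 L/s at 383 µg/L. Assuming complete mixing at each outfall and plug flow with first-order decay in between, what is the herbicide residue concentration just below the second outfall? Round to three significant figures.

55.0 µg/L

After mixing, C = (4480·0.2900 + 449.0·330.0) / 4929 = 149500/4929 = 30.32 µg/L; combined flow 4929 L/s.
6.1%/h lost → k = −ln(1 − 0.061) = 0.06294 h⁻¹.
Applying C = C₀e^(−kt): 30.32 × 0.1695 = 5.140 µg/L.
Second outfall: C = (4929·5.140 + 750.0·383.0)/5679 = 55.04 µg/L.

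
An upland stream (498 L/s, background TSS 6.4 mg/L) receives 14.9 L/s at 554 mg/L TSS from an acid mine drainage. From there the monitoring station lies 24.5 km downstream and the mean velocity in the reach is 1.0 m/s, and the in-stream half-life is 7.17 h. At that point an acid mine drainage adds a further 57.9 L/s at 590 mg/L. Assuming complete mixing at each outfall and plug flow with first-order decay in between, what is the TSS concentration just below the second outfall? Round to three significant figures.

Conservation of mass: C = (498.0·6.400 + 14.90·554.0) / 512.9 = 11440/512.9 = 22.31 mg/L; combined flow 512.9 L/s.
Travel time t = 24.5·1000 / 1.0 = 24500 s = 6.806 h.
Half-life 7.17 h → k = ln 2 / 7.17 = 0.09667 h⁻¹ = 2.320 d⁻¹.
Decay over the reach: 22.31·exp(−kt) = 22.31·0.5179 = 11.55 mg/L.
At the second outfall, C = (512.9·11.55 + 57.90·590.0) / (512.9 + 57.90) = 70.23 mg/L.

70.2 mg/L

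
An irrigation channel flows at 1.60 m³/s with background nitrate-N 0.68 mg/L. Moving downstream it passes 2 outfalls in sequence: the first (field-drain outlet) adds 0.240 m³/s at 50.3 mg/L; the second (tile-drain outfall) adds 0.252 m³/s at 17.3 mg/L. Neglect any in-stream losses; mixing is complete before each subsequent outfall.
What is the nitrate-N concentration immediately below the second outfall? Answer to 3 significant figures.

Below outfall 1: Q → 1.840 m³/s, C = (1.600·0.6800 + 0.2400·50.30)/1.840 = 7.152 mg/L.
Below outfall 2: Q → 2.092 m³/s, C = (1.840·7.152 + 0.2520·17.30)/2.092 = 8.375 mg/L.

8.37 mg/L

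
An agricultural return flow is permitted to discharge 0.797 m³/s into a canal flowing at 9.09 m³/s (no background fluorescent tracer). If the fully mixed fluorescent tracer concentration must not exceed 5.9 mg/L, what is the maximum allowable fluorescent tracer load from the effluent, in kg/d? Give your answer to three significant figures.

Mass balance at the limit: 9.090·0 + 0.7970·Cₑ = 9.887·5.9 → Cₑ = 73.19 mg/L.
Load = 0.7970 m³/s × 73.19 g/m³ × 86 400 s/d = 5040 kg/d.

5040 kg/d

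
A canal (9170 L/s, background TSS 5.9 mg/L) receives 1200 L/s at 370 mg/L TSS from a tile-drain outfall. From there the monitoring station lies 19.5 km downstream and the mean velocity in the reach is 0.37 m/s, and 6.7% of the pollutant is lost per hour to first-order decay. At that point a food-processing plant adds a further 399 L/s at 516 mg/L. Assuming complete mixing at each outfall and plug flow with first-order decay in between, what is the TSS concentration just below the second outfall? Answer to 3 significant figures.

Mixed concentration C = ΣQC/ΣQ = (9170·5.900 + 1200·370.0) / 10370 = 498100/10370 = 48.03 mg/L; combined flow 10370 L/s.
Travel time t = 19.5·1000 / 0.37 = 52700 s = 14.64 h.
6.7%/h lost → k = −ln(1 − 0.067) = 0.06935 h⁻¹.
Decay over the reach: 48.03·exp(−kt) = 48.03·0.3623 = 17.40 mg/L.
Second outfall: C = (10370·17.40 + 399.0·516.0)/10770 = 35.88 mg/L.

35.9 mg/L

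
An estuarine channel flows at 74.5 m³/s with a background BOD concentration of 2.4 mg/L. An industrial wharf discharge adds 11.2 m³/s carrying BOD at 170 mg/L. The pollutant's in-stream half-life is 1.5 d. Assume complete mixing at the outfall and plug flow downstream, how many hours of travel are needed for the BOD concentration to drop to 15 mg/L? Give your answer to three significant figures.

Mixed concentration C = ΣQC/ΣQ = (74.50·2.400 + 11.20·170.0) / 85.70 = 2083/85.70 = 24.30 mg/L.
Half-life 1.5 d → k = ln 2 / 1.5 = 0.4621 d⁻¹.
24.30·exp(−k·t) = 15 → t = ln(24.30/15)/k = 90230 s = 25.06 h.

25.1 h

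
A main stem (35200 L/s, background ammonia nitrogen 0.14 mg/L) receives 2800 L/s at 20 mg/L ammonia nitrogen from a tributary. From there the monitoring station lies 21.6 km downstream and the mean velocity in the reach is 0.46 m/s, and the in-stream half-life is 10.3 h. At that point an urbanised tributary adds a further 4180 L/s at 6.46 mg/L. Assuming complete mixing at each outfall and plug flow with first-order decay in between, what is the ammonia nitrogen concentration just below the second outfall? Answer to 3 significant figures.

After mixing, C = (35200·0.1400 + 2800·20.00) / 38000 = 60930/38000 = 1.603 mg/L; combined flow 38000 L/s.
Travel time t = 21.6·1000 / 0.46 = 46960 s = 13.04 h.
Half-life 10.3 h → k = ln 2 / 10.3 = 0.06730 h⁻¹ = 1.615 d⁻¹.
Decay over the reach: 1.603·exp(−kt) = 1.603·0.4157 = 0.6665 mg/L.
Second outfall: C = (38000·0.6665 + 4180·6.460)/42180 = 1.241 mg/L.

1.24 mg/L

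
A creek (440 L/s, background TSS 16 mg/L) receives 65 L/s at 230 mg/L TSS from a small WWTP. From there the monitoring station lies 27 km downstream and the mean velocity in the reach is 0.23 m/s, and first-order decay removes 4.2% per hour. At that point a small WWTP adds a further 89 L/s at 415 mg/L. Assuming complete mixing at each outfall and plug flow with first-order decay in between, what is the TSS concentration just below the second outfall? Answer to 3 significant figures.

71.3 mg/L

Mixed concentration C = ΣQC/ΣQ = (440.0·16.00 + 65.00·230.0) / 505.0 = 21990/505.0 = 43.54 mg/L; combined flow 505.0 L/s.
Travel time t = 27·1000 / 0.23 = 117400 s = 32.61 h.
4.2%/h lost → k = −ln(1 − 0.042) = 0.04291 h⁻¹.
After decay, C = 43.54 × e^(−kt) = 43.54 × 0.2468 = 10.75 mg/L.
Second outfall: C = (505.0·10.75 + 89.00·415.0)/594.0 = 71.32 mg/L.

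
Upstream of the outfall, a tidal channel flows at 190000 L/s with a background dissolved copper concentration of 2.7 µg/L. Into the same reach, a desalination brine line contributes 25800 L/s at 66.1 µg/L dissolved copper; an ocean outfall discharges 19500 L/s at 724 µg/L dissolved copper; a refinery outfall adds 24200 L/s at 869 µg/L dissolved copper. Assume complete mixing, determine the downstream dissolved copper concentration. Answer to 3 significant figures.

144 µg/L

Mass balance: C = (190000·2.700 + 25800·66.10 + 19500·724.0 + 24200·869.0) / 259500 = 37370000/259500 = 144.0 µg/L.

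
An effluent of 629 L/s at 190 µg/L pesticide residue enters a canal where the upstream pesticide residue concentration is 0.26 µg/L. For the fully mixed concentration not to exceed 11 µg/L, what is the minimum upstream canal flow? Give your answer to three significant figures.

10500 L/s

Set C_mix = 11: (Q·0.2600 + 629.0·190.0) / (Q + 629.0) = 11
→ Q = 629.0·(190.0 − 11)/(11 − 0.2600) = 10480 L/s.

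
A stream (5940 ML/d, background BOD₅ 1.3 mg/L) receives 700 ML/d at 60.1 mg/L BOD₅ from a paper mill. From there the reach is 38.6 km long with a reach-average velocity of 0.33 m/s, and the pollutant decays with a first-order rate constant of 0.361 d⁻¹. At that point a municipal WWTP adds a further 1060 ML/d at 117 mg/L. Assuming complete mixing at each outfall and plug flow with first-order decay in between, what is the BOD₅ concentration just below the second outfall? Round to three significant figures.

20.1 mg/L

After mixing, C = (5940·1.300 + 700.0·60.10) / 6640 = 49790/6640 = 7.499 mg/L; combined flow 6640 ML/d.
Travel time t = 38.6·1000 / 0.33 = 117000 s = 32.49 h.
First-order decay: C = 7.499·exp(−k·t) = 7.499·0.6134 = 4.600 mg/L.
Second outfall: C = (6640·4.600 + 1060·117.0)/7700 = 20.07 mg/L.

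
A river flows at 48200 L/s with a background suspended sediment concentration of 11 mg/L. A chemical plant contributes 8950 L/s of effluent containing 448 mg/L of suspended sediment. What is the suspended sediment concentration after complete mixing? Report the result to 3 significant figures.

Conservation of mass: C = (48200·11.00 + 8950·448.0) / 57150 = 4540000/57150 = 79.44 mg/L.

79.4 mg/L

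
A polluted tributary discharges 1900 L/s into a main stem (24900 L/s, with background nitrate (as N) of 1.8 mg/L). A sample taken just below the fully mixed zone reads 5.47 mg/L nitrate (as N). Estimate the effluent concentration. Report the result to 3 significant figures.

53.6 mg/L

Mass balance: 24900·1.800 + 1900·Cₑ = 26800·5.470
→ Cₑ = (26800·5.470 − 24900·1.800) / 1900 = 53.57 mg/L.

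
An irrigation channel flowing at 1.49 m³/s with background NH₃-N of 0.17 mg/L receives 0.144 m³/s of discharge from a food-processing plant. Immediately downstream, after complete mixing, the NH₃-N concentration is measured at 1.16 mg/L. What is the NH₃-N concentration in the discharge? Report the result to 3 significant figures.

Mass balance: 1.490·0.1700 + 0.1440·Cₑ = 1.634·1.160
→ Cₑ = (1.634·1.160 − 1.490·0.1700) / 0.1440 = 11.40 mg/L.

11.4 mg/L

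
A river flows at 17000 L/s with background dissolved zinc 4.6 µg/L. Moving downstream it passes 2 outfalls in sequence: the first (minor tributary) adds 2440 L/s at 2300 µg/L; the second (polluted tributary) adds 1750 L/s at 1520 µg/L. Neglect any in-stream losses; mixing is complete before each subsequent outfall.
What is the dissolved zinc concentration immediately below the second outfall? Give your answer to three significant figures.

Outfall 1: combined Q = 19440 L/s; C = (17000·4.600 + 2440·2300)/19440 = 292.7 µg/L.
Outfall 2: combined Q = 21190 L/s; C = (19440·292.7 + 1750·1520)/21190 = 394.1 µg/L.

394 µg/L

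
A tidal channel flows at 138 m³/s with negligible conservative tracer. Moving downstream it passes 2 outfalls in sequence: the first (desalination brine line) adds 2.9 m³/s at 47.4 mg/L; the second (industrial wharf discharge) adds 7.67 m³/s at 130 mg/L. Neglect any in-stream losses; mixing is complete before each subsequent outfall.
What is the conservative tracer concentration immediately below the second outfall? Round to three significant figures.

Below outfall 1: Q → 140.9 m³/s, C = (138.0·0 + 2.900·47.40)/140.9 = 0.9756 mg/L.
Below outfall 2: Q → 148.6 m³/s, C = (140.9·0.9756 + 7.670·130.0)/148.6 = 7.637 mg/L.

7.64 mg/L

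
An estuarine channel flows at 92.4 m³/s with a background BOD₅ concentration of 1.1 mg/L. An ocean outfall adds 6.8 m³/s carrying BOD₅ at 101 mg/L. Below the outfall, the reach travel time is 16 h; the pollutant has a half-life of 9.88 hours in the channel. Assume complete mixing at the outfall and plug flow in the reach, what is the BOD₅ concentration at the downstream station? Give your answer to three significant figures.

After mixing, C = (92.40·1.100 + 6.800·101.0) / 99.20 = 788.4/99.20 = 7.948 mg/L.
Half-life 9.88 h → k = ln 2 / 9.88 = 0.07016 h⁻¹ = 1.684 d⁻¹.
After decay, C = 7.948 × e^(−kt) = 7.948 × 0.3255 = 2.587 mg/L.

2.59 mg/L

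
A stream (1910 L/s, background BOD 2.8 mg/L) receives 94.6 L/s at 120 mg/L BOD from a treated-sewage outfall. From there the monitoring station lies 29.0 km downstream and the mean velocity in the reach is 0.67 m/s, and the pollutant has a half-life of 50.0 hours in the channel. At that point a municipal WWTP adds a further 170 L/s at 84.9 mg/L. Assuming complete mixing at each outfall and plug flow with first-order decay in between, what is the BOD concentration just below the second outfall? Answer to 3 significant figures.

Mixed concentration C = ΣQC/ΣQ = (1910·2.800 + 94.60·120.0) / 2005 = 16700/2005 = 8.331 mg/L; combined flow 2005 L/s.
Travel time t = 29.0·1000 / 0.67 = 43280 s = 12.02 h.
Half-life 50.0 h → k = ln 2 / 50.0 = 0.01386 h⁻¹ = 0.3327 d⁻¹.
First-order decay: C = 8.331·exp(−k·t) = 8.331·0.8465 = 7.052 mg/L.
At the second outfall, C = (2005·7.052 + 170.0·84.90) / (2005 + 170.0) = 13.14 mg/L.

13.1 mg/L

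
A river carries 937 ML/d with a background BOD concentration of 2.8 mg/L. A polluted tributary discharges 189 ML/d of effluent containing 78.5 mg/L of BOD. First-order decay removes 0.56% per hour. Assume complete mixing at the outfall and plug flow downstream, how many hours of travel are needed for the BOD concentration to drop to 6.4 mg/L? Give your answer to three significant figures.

Conservation of mass: C = (937.0·2.800 + 189.0·78.50) / 1126 = 17460/1126 = 15.51 mg/L.
0.56%/h lost → k = −ln(1 − 0.0056) = 0.005616 h⁻¹.
15.51·exp(−k·t) = 6.4 → t = ln(15.51/6.4)/k = 567300 s = 157.6 h.

158 h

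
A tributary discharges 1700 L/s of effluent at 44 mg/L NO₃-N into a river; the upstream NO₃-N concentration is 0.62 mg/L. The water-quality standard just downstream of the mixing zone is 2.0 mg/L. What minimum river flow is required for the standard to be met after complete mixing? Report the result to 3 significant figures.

Set C_mix = 2.0: (Q·0.6200 + 1700·44.00) / (Q + 1700) = 2.0
→ Q = 1700·(44.00 − 2.0)/(2.0 − 0.6200) = 51740 L/s.

51700 L/s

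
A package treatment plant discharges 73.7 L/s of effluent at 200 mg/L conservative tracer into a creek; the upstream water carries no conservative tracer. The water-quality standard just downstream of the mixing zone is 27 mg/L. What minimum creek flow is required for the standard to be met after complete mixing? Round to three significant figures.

Set C_mix = 27: (Q·0 + 73.70·200.0) / (Q + 73.70) = 27
→ Q = 73.70·(200.0 − 27)/(27 − 0) = 472.2 L/s.

472 L/s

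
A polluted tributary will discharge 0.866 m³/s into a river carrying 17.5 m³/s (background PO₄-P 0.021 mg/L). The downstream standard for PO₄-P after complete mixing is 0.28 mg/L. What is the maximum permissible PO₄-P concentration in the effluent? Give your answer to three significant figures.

5.51 mg/L

At the limit, (Qr·Cr + Qe·Cₑ)/(Qr + Qe) = 0.28:
Cₑ = (18.37·0.28 − 17.50·0.02100) / 0.8660 = 5.514 mg/L.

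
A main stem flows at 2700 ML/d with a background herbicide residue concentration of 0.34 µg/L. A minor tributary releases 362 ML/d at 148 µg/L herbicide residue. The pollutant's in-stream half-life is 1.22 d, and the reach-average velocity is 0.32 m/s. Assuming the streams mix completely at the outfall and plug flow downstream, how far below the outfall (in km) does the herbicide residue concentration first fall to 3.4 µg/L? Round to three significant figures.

80.5 km

After mixing, C = (2700·0.3400 + 362.0·148.0) / 3062 = 54490/3062 = 17.80 µg/L.
Half-life 1.22 d → k = ln 2 / 1.22 = 0.5682 d⁻¹.
Set 17.80·exp(−k·t) = 3.4 → t = ln(17.80/3.4)/k = 251700 s = 69.92 h.
Distance = v·t = 0.32·251700 = 80550 m = 80.55 km.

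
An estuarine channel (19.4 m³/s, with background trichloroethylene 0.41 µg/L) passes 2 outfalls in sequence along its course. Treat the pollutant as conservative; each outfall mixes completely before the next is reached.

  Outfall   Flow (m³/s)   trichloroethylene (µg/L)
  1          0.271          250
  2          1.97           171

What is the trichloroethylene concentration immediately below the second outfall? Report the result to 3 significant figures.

19.1 µg/L

After outfall 1: Q = 19.40 + 0.2710 = 19.67 m³/s; C = (19.40·0.4100 + 0.2710·250.0)/19.67 = 3.849 µg/L.
After outfall 2: Q = 19.67 + 1.970 = 21.64 m³/s; C = (19.67·3.849 + 1.970·171.0)/21.64 = 19.06 µg/L.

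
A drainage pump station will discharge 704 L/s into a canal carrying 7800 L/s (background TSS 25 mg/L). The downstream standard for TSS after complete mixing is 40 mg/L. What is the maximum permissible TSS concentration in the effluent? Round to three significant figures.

At the limit, (Qr·Cr + Qe·Cₑ)/(Qr + Qe) = 40:
Cₑ = (8504·40 − 7800·25.00) / 704.0 = 206.2 mg/L.

206 mg/L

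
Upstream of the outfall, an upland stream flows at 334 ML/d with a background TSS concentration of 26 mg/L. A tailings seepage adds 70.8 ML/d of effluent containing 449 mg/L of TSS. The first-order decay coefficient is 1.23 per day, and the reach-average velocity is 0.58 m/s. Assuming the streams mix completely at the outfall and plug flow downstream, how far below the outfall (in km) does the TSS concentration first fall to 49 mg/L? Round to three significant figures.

29.1 km

Conservation of mass: C = (334.0·26.00 + 70.80·449.0) / 404.8 = 40470/404.8 = 99.98 mg/L.
Set 99.98·exp(−k·t) = 49 → t = ln(99.98/49)/k = 50100 s = 13.92 h.
Distance = v·t = 0.58·50100 = 29060 m = 29.06 km.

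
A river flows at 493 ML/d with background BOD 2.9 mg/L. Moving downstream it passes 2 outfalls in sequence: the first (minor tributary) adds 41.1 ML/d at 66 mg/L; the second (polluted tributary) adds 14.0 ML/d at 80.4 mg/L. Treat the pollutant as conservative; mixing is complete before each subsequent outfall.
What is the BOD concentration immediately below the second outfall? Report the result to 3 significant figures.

9.61 mg/L

Below outfall 1: Q → 534.1 ML/d, C = (493.0·2.900 + 41.10·66.00)/534.1 = 7.756 mg/L.
Below outfall 2: Q → 548.1 ML/d, C = (534.1·7.756 + 14.00·80.40)/548.1 = 9.611 mg/L.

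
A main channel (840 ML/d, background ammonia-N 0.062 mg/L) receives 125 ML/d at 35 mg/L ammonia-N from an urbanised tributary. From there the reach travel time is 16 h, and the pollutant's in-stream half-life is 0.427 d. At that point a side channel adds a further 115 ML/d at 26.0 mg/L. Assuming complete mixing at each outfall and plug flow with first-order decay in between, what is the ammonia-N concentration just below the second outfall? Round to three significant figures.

4.16 mg/L

Mixed concentration C = ΣQC/ΣQ = (840.0·0.06200 + 125.0·35.00) / 965.0 = 4427/965.0 = 4.588 mg/L; combined flow 965.0 ML/d.
Half-life 0.427 d → k = ln 2 / 0.427 = 1.623 d⁻¹.
First-order decay: C = 4.588·exp(−k·t) = 4.588·0.3389 = 1.555 mg/L.
At the second outfall, C = (965.0·1.555 + 115.0·26.00) / (965.0 + 115.0) = 4.158 mg/L.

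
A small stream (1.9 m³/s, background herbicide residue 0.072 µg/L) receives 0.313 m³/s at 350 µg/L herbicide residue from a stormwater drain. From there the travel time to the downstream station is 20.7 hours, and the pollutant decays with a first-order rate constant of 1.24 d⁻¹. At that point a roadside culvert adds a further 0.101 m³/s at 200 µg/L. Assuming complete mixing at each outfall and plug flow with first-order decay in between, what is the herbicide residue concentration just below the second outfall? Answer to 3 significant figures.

After mixing, C = (1.900·0.07200 + 0.3130·350.0) / 2.213 = 109.7/2.213 = 49.56 µg/L; combined flow 2.213 m³/s.
After decay, C = 49.56 × e^(−kt) = 49.56 × 0.3432 = 17.01 µg/L.
At the second outfall, C = (2.213·17.01 + 0.1010·200.0) / (2.213 + 0.1010) = 25.00 µg/L.

25.0 µg/L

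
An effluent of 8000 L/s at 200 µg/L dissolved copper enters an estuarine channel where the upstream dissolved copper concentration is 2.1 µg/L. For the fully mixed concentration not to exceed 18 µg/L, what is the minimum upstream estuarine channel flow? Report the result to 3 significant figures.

Set C_mix = 18: (Q·2.100 + 8000·200.0) / (Q + 8000) = 18
→ Q = 8000·(200.0 − 18)/(18 − 2.100) = 91570 L/s.

91600 L/s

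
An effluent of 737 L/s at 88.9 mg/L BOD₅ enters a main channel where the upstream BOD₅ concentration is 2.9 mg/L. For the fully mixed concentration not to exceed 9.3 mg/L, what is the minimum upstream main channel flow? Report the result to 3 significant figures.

9170 L/s

Set C_mix = 9.3: (Q·2.900 + 737.0·88.90) / (Q + 737.0) = 9.3
→ Q = 737.0·(88.90 − 9.3)/(9.3 − 2.900) = 9166 L/s.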